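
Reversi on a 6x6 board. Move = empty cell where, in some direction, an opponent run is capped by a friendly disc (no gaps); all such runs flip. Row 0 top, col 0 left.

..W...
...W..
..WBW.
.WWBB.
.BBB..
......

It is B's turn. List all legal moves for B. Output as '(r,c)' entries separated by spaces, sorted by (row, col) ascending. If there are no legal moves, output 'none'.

Answer: (0,3) (1,1) (1,2) (1,4) (1,5) (2,0) (2,1) (2,5) (3,0)

Derivation:
(0,1): no bracket -> illegal
(0,3): flips 1 -> legal
(0,4): no bracket -> illegal
(1,1): flips 1 -> legal
(1,2): flips 2 -> legal
(1,4): flips 1 -> legal
(1,5): flips 1 -> legal
(2,0): flips 1 -> legal
(2,1): flips 3 -> legal
(2,5): flips 1 -> legal
(3,0): flips 2 -> legal
(3,5): no bracket -> illegal
(4,0): no bracket -> illegal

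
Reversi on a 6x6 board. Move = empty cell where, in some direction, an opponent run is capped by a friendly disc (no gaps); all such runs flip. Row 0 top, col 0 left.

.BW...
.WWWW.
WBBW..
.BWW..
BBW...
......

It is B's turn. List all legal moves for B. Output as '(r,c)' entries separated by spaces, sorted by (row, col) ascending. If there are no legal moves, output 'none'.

(0,0): flips 1 -> legal
(0,3): flips 2 -> legal
(0,4): flips 1 -> legal
(0,5): flips 3 -> legal
(1,0): no bracket -> illegal
(1,5): no bracket -> illegal
(2,4): flips 1 -> legal
(2,5): no bracket -> illegal
(3,0): no bracket -> illegal
(3,4): flips 4 -> legal
(4,3): flips 2 -> legal
(4,4): flips 1 -> legal
(5,1): no bracket -> illegal
(5,2): flips 2 -> legal
(5,3): flips 1 -> legal

Answer: (0,0) (0,3) (0,4) (0,5) (2,4) (3,4) (4,3) (4,4) (5,2) (5,3)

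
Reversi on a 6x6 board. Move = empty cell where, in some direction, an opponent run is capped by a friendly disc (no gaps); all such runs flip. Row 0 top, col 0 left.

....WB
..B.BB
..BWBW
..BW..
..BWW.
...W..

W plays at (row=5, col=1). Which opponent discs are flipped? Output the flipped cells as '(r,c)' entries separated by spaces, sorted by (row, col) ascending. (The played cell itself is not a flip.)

Answer: (4,2)

Derivation:
Dir NW: first cell '.' (not opp) -> no flip
Dir N: first cell '.' (not opp) -> no flip
Dir NE: opp run (4,2) capped by W -> flip
Dir W: first cell '.' (not opp) -> no flip
Dir E: first cell '.' (not opp) -> no flip
Dir SW: edge -> no flip
Dir S: edge -> no flip
Dir SE: edge -> no flip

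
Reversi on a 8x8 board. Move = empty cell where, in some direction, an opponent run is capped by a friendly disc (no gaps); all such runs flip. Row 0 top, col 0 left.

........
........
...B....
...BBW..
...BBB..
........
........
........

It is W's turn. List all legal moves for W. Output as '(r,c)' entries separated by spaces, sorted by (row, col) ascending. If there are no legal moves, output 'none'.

(1,2): no bracket -> illegal
(1,3): no bracket -> illegal
(1,4): no bracket -> illegal
(2,2): no bracket -> illegal
(2,4): no bracket -> illegal
(2,5): no bracket -> illegal
(3,2): flips 2 -> legal
(3,6): no bracket -> illegal
(4,2): no bracket -> illegal
(4,6): no bracket -> illegal
(5,2): no bracket -> illegal
(5,3): flips 1 -> legal
(5,4): no bracket -> illegal
(5,5): flips 1 -> legal
(5,6): no bracket -> illegal

Answer: (3,2) (5,3) (5,5)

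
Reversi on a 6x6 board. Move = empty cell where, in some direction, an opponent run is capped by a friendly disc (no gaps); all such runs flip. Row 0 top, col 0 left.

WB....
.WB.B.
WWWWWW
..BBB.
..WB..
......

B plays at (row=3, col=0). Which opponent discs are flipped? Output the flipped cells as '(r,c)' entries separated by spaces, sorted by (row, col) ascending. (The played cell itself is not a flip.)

Dir NW: edge -> no flip
Dir N: opp run (2,0), next='.' -> no flip
Dir NE: opp run (2,1) capped by B -> flip
Dir W: edge -> no flip
Dir E: first cell '.' (not opp) -> no flip
Dir SW: edge -> no flip
Dir S: first cell '.' (not opp) -> no flip
Dir SE: first cell '.' (not opp) -> no flip

Answer: (2,1)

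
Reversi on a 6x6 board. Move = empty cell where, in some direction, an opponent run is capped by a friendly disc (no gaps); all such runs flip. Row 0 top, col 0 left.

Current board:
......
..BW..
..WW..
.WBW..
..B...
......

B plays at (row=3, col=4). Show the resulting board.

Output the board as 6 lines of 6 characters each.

Place B at (3,4); scan 8 dirs for brackets.
Dir NW: opp run (2,3) capped by B -> flip
Dir N: first cell '.' (not opp) -> no flip
Dir NE: first cell '.' (not opp) -> no flip
Dir W: opp run (3,3) capped by B -> flip
Dir E: first cell '.' (not opp) -> no flip
Dir SW: first cell '.' (not opp) -> no flip
Dir S: first cell '.' (not opp) -> no flip
Dir SE: first cell '.' (not opp) -> no flip
All flips: (2,3) (3,3)

Answer: ......
..BW..
..WB..
.WBBB.
..B...
......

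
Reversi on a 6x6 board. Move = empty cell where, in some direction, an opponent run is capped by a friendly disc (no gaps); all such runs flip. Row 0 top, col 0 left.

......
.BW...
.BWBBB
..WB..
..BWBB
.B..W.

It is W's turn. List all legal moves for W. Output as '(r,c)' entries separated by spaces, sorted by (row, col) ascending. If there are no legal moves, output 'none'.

Answer: (0,0) (1,0) (1,3) (1,4) (2,0) (3,0) (3,4) (4,1) (5,2) (5,5)

Derivation:
(0,0): flips 1 -> legal
(0,1): no bracket -> illegal
(0,2): no bracket -> illegal
(1,0): flips 2 -> legal
(1,3): flips 2 -> legal
(1,4): flips 1 -> legal
(1,5): no bracket -> illegal
(2,0): flips 1 -> legal
(3,0): flips 1 -> legal
(3,1): no bracket -> illegal
(3,4): flips 3 -> legal
(3,5): no bracket -> illegal
(4,0): no bracket -> illegal
(4,1): flips 1 -> legal
(5,0): no bracket -> illegal
(5,2): flips 1 -> legal
(5,3): no bracket -> illegal
(5,5): flips 2 -> legal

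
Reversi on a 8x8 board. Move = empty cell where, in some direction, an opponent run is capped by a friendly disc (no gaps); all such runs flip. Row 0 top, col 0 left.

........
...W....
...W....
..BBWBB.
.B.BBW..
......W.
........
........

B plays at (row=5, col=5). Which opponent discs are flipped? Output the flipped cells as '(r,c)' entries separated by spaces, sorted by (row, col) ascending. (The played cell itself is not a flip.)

Answer: (4,5)

Derivation:
Dir NW: first cell 'B' (not opp) -> no flip
Dir N: opp run (4,5) capped by B -> flip
Dir NE: first cell '.' (not opp) -> no flip
Dir W: first cell '.' (not opp) -> no flip
Dir E: opp run (5,6), next='.' -> no flip
Dir SW: first cell '.' (not opp) -> no flip
Dir S: first cell '.' (not opp) -> no flip
Dir SE: first cell '.' (not opp) -> no flip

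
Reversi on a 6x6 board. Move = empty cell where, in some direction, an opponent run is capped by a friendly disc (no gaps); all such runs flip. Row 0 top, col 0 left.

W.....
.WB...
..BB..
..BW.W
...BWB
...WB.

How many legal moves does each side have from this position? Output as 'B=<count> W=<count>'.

-- B to move --
(0,1): no bracket -> illegal
(0,2): no bracket -> illegal
(1,0): flips 1 -> legal
(2,0): no bracket -> illegal
(2,1): no bracket -> illegal
(2,4): no bracket -> illegal
(2,5): flips 1 -> legal
(3,4): flips 2 -> legal
(4,2): no bracket -> illegal
(5,2): flips 1 -> legal
(5,5): flips 2 -> legal
B mobility = 5
-- W to move --
(0,1): no bracket -> illegal
(0,2): no bracket -> illegal
(0,3): no bracket -> illegal
(1,3): flips 2 -> legal
(1,4): no bracket -> illegal
(2,1): no bracket -> illegal
(2,4): no bracket -> illegal
(3,1): flips 1 -> legal
(3,4): no bracket -> illegal
(4,1): no bracket -> illegal
(4,2): flips 1 -> legal
(5,2): no bracket -> illegal
(5,5): flips 2 -> legal
W mobility = 4

Answer: B=5 W=4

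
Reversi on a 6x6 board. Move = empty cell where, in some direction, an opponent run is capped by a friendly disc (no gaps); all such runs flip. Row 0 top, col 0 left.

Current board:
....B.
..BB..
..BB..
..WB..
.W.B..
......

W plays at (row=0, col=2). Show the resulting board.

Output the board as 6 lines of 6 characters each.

Place W at (0,2); scan 8 dirs for brackets.
Dir NW: edge -> no flip
Dir N: edge -> no flip
Dir NE: edge -> no flip
Dir W: first cell '.' (not opp) -> no flip
Dir E: first cell '.' (not opp) -> no flip
Dir SW: first cell '.' (not opp) -> no flip
Dir S: opp run (1,2) (2,2) capped by W -> flip
Dir SE: opp run (1,3), next='.' -> no flip
All flips: (1,2) (2,2)

Answer: ..W.B.
..WB..
..WB..
..WB..
.W.B..
......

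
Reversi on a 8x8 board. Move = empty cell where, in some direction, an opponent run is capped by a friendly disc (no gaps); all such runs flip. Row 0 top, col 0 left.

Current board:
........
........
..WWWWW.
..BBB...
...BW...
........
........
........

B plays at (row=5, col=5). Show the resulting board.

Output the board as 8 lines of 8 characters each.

Answer: ........
........
..WWWWW.
..BBB...
...BB...
.....B..
........
........

Derivation:
Place B at (5,5); scan 8 dirs for brackets.
Dir NW: opp run (4,4) capped by B -> flip
Dir N: first cell '.' (not opp) -> no flip
Dir NE: first cell '.' (not opp) -> no flip
Dir W: first cell '.' (not opp) -> no flip
Dir E: first cell '.' (not opp) -> no flip
Dir SW: first cell '.' (not opp) -> no flip
Dir S: first cell '.' (not opp) -> no flip
Dir SE: first cell '.' (not opp) -> no flip
All flips: (4,4)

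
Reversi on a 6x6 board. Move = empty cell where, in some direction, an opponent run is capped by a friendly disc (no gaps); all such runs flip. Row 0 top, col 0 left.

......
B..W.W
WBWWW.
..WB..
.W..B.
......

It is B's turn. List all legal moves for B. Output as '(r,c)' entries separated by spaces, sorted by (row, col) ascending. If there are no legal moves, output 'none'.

Answer: (0,3) (1,1) (2,5) (3,0) (3,1) (4,3)

Derivation:
(0,2): no bracket -> illegal
(0,3): flips 2 -> legal
(0,4): no bracket -> illegal
(0,5): no bracket -> illegal
(1,1): flips 1 -> legal
(1,2): no bracket -> illegal
(1,4): no bracket -> illegal
(2,5): flips 3 -> legal
(3,0): flips 1 -> legal
(3,1): flips 1 -> legal
(3,4): no bracket -> illegal
(3,5): no bracket -> illegal
(4,0): no bracket -> illegal
(4,2): no bracket -> illegal
(4,3): flips 1 -> legal
(5,0): no bracket -> illegal
(5,1): no bracket -> illegal
(5,2): no bracket -> illegal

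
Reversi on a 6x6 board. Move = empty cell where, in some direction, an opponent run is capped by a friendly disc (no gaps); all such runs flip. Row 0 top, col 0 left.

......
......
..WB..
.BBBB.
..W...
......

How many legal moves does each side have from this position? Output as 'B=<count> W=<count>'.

-- B to move --
(1,1): flips 1 -> legal
(1,2): flips 1 -> legal
(1,3): flips 1 -> legal
(2,1): flips 1 -> legal
(4,1): no bracket -> illegal
(4,3): no bracket -> illegal
(5,1): flips 1 -> legal
(5,2): flips 1 -> legal
(5,3): flips 1 -> legal
B mobility = 7
-- W to move --
(1,2): no bracket -> illegal
(1,3): no bracket -> illegal
(1,4): no bracket -> illegal
(2,0): flips 1 -> legal
(2,1): no bracket -> illegal
(2,4): flips 2 -> legal
(2,5): no bracket -> illegal
(3,0): no bracket -> illegal
(3,5): no bracket -> illegal
(4,0): flips 1 -> legal
(4,1): no bracket -> illegal
(4,3): no bracket -> illegal
(4,4): flips 1 -> legal
(4,5): no bracket -> illegal
W mobility = 4

Answer: B=7 W=4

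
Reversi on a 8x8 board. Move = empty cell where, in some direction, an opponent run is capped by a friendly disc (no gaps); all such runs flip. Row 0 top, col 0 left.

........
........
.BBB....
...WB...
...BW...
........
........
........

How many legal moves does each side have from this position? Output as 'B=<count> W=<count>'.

Answer: B=4 W=6

Derivation:
-- B to move --
(2,4): no bracket -> illegal
(3,2): flips 1 -> legal
(3,5): no bracket -> illegal
(4,2): no bracket -> illegal
(4,5): flips 1 -> legal
(5,3): no bracket -> illegal
(5,4): flips 1 -> legal
(5,5): flips 2 -> legal
B mobility = 4
-- W to move --
(1,0): no bracket -> illegal
(1,1): flips 1 -> legal
(1,2): no bracket -> illegal
(1,3): flips 1 -> legal
(1,4): no bracket -> illegal
(2,0): no bracket -> illegal
(2,4): flips 1 -> legal
(2,5): no bracket -> illegal
(3,0): no bracket -> illegal
(3,1): no bracket -> illegal
(3,2): no bracket -> illegal
(3,5): flips 1 -> legal
(4,2): flips 1 -> legal
(4,5): no bracket -> illegal
(5,2): no bracket -> illegal
(5,3): flips 1 -> legal
(5,4): no bracket -> illegal
W mobility = 6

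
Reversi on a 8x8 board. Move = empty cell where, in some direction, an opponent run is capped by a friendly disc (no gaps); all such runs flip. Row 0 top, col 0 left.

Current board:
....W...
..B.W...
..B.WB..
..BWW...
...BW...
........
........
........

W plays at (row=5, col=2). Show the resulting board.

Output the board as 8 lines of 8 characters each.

Answer: ....W...
..B.W...
..B.WB..
..BWW...
...WW...
..W.....
........
........

Derivation:
Place W at (5,2); scan 8 dirs for brackets.
Dir NW: first cell '.' (not opp) -> no flip
Dir N: first cell '.' (not opp) -> no flip
Dir NE: opp run (4,3) capped by W -> flip
Dir W: first cell '.' (not opp) -> no flip
Dir E: first cell '.' (not opp) -> no flip
Dir SW: first cell '.' (not opp) -> no flip
Dir S: first cell '.' (not opp) -> no flip
Dir SE: first cell '.' (not opp) -> no flip
All flips: (4,3)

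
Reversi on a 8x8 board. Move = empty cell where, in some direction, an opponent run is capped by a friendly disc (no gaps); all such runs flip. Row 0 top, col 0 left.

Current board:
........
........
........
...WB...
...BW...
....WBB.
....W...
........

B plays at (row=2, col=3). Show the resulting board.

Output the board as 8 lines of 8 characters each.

Place B at (2,3); scan 8 dirs for brackets.
Dir NW: first cell '.' (not opp) -> no flip
Dir N: first cell '.' (not opp) -> no flip
Dir NE: first cell '.' (not opp) -> no flip
Dir W: first cell '.' (not opp) -> no flip
Dir E: first cell '.' (not opp) -> no flip
Dir SW: first cell '.' (not opp) -> no flip
Dir S: opp run (3,3) capped by B -> flip
Dir SE: first cell 'B' (not opp) -> no flip
All flips: (3,3)

Answer: ........
........
...B....
...BB...
...BW...
....WBB.
....W...
........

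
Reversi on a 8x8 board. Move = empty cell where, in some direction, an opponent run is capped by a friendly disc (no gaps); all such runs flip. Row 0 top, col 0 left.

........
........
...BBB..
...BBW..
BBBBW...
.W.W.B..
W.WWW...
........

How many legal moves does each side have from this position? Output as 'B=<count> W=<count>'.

-- B to move --
(2,6): no bracket -> illegal
(3,6): flips 1 -> legal
(4,5): flips 2 -> legal
(4,6): flips 1 -> legal
(5,0): no bracket -> illegal
(5,2): no bracket -> illegal
(5,4): flips 1 -> legal
(6,1): flips 1 -> legal
(6,5): no bracket -> illegal
(7,0): no bracket -> illegal
(7,1): no bracket -> illegal
(7,2): no bracket -> illegal
(7,3): flips 5 -> legal
(7,4): no bracket -> illegal
(7,5): flips 2 -> legal
B mobility = 7
-- W to move --
(1,2): no bracket -> illegal
(1,3): flips 4 -> legal
(1,4): flips 2 -> legal
(1,5): flips 4 -> legal
(1,6): no bracket -> illegal
(2,2): flips 1 -> legal
(2,6): no bracket -> illegal
(3,0): no bracket -> illegal
(3,1): flips 2 -> legal
(3,2): flips 2 -> legal
(3,6): no bracket -> illegal
(4,5): no bracket -> illegal
(4,6): flips 1 -> legal
(5,0): no bracket -> illegal
(5,2): no bracket -> illegal
(5,4): no bracket -> illegal
(5,6): no bracket -> illegal
(6,5): no bracket -> illegal
(6,6): flips 1 -> legal
W mobility = 8

Answer: B=7 W=8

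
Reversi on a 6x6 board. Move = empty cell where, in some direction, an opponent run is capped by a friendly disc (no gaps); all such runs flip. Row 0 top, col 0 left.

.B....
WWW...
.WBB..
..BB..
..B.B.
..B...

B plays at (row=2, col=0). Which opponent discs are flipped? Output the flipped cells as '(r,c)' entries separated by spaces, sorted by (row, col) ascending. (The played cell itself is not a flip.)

Dir NW: edge -> no flip
Dir N: opp run (1,0), next='.' -> no flip
Dir NE: opp run (1,1), next='.' -> no flip
Dir W: edge -> no flip
Dir E: opp run (2,1) capped by B -> flip
Dir SW: edge -> no flip
Dir S: first cell '.' (not opp) -> no flip
Dir SE: first cell '.' (not opp) -> no flip

Answer: (2,1)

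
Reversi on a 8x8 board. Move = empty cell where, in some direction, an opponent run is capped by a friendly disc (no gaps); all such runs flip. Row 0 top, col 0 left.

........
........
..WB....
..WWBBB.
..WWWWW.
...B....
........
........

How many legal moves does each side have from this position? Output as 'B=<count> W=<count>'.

-- B to move --
(1,1): no bracket -> illegal
(1,2): no bracket -> illegal
(1,3): no bracket -> illegal
(2,1): flips 1 -> legal
(2,4): no bracket -> illegal
(3,1): flips 3 -> legal
(3,7): no bracket -> illegal
(4,1): flips 1 -> legal
(4,7): no bracket -> illegal
(5,1): no bracket -> illegal
(5,2): flips 1 -> legal
(5,4): flips 2 -> legal
(5,5): flips 1 -> legal
(5,6): flips 2 -> legal
(5,7): flips 1 -> legal
B mobility = 8
-- W to move --
(1,2): flips 2 -> legal
(1,3): flips 1 -> legal
(1,4): flips 1 -> legal
(2,4): flips 3 -> legal
(2,5): flips 2 -> legal
(2,6): flips 2 -> legal
(2,7): flips 1 -> legal
(3,7): flips 3 -> legal
(4,7): no bracket -> illegal
(5,2): no bracket -> illegal
(5,4): no bracket -> illegal
(6,2): flips 1 -> legal
(6,3): flips 1 -> legal
(6,4): flips 1 -> legal
W mobility = 11

Answer: B=8 W=11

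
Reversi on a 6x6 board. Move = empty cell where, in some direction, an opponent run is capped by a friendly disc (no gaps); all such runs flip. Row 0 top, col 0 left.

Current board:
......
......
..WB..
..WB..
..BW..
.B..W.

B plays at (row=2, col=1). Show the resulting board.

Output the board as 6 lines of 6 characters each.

Answer: ......
......
.BBB..
..WB..
..BW..
.B..W.

Derivation:
Place B at (2,1); scan 8 dirs for brackets.
Dir NW: first cell '.' (not opp) -> no flip
Dir N: first cell '.' (not opp) -> no flip
Dir NE: first cell '.' (not opp) -> no flip
Dir W: first cell '.' (not opp) -> no flip
Dir E: opp run (2,2) capped by B -> flip
Dir SW: first cell '.' (not opp) -> no flip
Dir S: first cell '.' (not opp) -> no flip
Dir SE: opp run (3,2) (4,3) (5,4), next=edge -> no flip
All flips: (2,2)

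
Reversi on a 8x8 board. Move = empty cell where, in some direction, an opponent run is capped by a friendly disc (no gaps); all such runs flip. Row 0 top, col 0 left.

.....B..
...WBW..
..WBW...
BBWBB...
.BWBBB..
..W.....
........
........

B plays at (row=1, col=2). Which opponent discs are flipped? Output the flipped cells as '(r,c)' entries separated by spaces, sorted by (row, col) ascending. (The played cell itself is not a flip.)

Answer: (1,3)

Derivation:
Dir NW: first cell '.' (not opp) -> no flip
Dir N: first cell '.' (not opp) -> no flip
Dir NE: first cell '.' (not opp) -> no flip
Dir W: first cell '.' (not opp) -> no flip
Dir E: opp run (1,3) capped by B -> flip
Dir SW: first cell '.' (not opp) -> no flip
Dir S: opp run (2,2) (3,2) (4,2) (5,2), next='.' -> no flip
Dir SE: first cell 'B' (not opp) -> no flip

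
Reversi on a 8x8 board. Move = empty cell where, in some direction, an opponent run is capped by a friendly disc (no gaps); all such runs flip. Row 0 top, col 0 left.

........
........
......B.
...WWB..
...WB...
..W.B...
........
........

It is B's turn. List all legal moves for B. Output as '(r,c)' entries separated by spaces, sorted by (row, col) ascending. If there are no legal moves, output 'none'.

(2,2): flips 1 -> legal
(2,3): no bracket -> illegal
(2,4): flips 1 -> legal
(2,5): no bracket -> illegal
(3,2): flips 3 -> legal
(4,1): no bracket -> illegal
(4,2): flips 1 -> legal
(4,5): no bracket -> illegal
(5,1): no bracket -> illegal
(5,3): no bracket -> illegal
(6,1): no bracket -> illegal
(6,2): no bracket -> illegal
(6,3): no bracket -> illegal

Answer: (2,2) (2,4) (3,2) (4,2)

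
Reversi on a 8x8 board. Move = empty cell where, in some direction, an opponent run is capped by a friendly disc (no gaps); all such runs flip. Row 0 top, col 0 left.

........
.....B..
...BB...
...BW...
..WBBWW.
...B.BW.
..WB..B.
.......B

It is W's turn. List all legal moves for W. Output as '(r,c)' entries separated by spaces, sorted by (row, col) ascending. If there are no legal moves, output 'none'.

(0,4): no bracket -> illegal
(0,5): no bracket -> illegal
(0,6): flips 3 -> legal
(1,2): flips 1 -> legal
(1,3): no bracket -> illegal
(1,4): flips 1 -> legal
(1,6): no bracket -> illegal
(2,2): no bracket -> illegal
(2,5): no bracket -> illegal
(2,6): no bracket -> illegal
(3,2): flips 1 -> legal
(3,5): flips 2 -> legal
(5,2): flips 1 -> legal
(5,4): flips 2 -> legal
(5,7): no bracket -> illegal
(6,4): flips 3 -> legal
(6,5): flips 1 -> legal
(6,7): no bracket -> illegal
(7,2): no bracket -> illegal
(7,3): no bracket -> illegal
(7,4): no bracket -> illegal
(7,5): no bracket -> illegal
(7,6): flips 1 -> legal

Answer: (0,6) (1,2) (1,4) (3,2) (3,5) (5,2) (5,4) (6,4) (6,5) (7,6)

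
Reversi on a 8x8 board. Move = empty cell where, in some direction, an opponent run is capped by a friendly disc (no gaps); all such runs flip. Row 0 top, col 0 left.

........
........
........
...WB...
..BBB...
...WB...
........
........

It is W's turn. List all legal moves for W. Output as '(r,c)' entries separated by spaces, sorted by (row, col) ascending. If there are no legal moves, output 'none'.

(2,3): no bracket -> illegal
(2,4): no bracket -> illegal
(2,5): no bracket -> illegal
(3,1): flips 1 -> legal
(3,2): no bracket -> illegal
(3,5): flips 2 -> legal
(4,1): no bracket -> illegal
(4,5): no bracket -> illegal
(5,1): flips 1 -> legal
(5,2): no bracket -> illegal
(5,5): flips 2 -> legal
(6,3): no bracket -> illegal
(6,4): no bracket -> illegal
(6,5): no bracket -> illegal

Answer: (3,1) (3,5) (5,1) (5,5)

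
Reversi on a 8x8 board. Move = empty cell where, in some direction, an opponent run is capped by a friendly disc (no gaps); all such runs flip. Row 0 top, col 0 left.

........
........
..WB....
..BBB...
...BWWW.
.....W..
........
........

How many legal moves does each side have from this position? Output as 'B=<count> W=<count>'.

Answer: B=7 W=3

Derivation:
-- B to move --
(1,1): flips 1 -> legal
(1,2): flips 1 -> legal
(1,3): no bracket -> illegal
(2,1): flips 1 -> legal
(3,1): no bracket -> illegal
(3,5): no bracket -> illegal
(3,6): no bracket -> illegal
(3,7): no bracket -> illegal
(4,7): flips 3 -> legal
(5,3): no bracket -> illegal
(5,4): flips 1 -> legal
(5,6): flips 1 -> legal
(5,7): no bracket -> illegal
(6,4): no bracket -> illegal
(6,5): no bracket -> illegal
(6,6): flips 2 -> legal
B mobility = 7
-- W to move --
(1,2): flips 2 -> legal
(1,3): no bracket -> illegal
(1,4): no bracket -> illegal
(2,1): no bracket -> illegal
(2,4): flips 2 -> legal
(2,5): no bracket -> illegal
(3,1): no bracket -> illegal
(3,5): no bracket -> illegal
(4,1): no bracket -> illegal
(4,2): flips 2 -> legal
(5,2): no bracket -> illegal
(5,3): no bracket -> illegal
(5,4): no bracket -> illegal
W mobility = 3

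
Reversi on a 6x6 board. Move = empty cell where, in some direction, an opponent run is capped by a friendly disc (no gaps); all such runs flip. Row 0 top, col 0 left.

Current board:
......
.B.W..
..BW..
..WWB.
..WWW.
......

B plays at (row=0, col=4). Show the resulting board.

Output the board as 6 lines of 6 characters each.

Place B at (0,4); scan 8 dirs for brackets.
Dir NW: edge -> no flip
Dir N: edge -> no flip
Dir NE: edge -> no flip
Dir W: first cell '.' (not opp) -> no flip
Dir E: first cell '.' (not opp) -> no flip
Dir SW: opp run (1,3) capped by B -> flip
Dir S: first cell '.' (not opp) -> no flip
Dir SE: first cell '.' (not opp) -> no flip
All flips: (1,3)

Answer: ....B.
.B.B..
..BW..
..WWB.
..WWW.
......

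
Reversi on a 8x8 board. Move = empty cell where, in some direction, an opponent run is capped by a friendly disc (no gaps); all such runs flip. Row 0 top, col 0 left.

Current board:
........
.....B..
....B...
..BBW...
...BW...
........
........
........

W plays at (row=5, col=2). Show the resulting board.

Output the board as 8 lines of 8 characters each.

Place W at (5,2); scan 8 dirs for brackets.
Dir NW: first cell '.' (not opp) -> no flip
Dir N: first cell '.' (not opp) -> no flip
Dir NE: opp run (4,3) capped by W -> flip
Dir W: first cell '.' (not opp) -> no flip
Dir E: first cell '.' (not opp) -> no flip
Dir SW: first cell '.' (not opp) -> no flip
Dir S: first cell '.' (not opp) -> no flip
Dir SE: first cell '.' (not opp) -> no flip
All flips: (4,3)

Answer: ........
.....B..
....B...
..BBW...
...WW...
..W.....
........
........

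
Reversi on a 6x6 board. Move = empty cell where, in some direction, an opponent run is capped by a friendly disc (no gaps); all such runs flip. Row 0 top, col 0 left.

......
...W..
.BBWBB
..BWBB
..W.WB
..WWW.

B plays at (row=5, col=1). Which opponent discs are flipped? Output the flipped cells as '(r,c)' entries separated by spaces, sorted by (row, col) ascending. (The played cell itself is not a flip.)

Dir NW: first cell '.' (not opp) -> no flip
Dir N: first cell '.' (not opp) -> no flip
Dir NE: opp run (4,2) (3,3) capped by B -> flip
Dir W: first cell '.' (not opp) -> no flip
Dir E: opp run (5,2) (5,3) (5,4), next='.' -> no flip
Dir SW: edge -> no flip
Dir S: edge -> no flip
Dir SE: edge -> no flip

Answer: (3,3) (4,2)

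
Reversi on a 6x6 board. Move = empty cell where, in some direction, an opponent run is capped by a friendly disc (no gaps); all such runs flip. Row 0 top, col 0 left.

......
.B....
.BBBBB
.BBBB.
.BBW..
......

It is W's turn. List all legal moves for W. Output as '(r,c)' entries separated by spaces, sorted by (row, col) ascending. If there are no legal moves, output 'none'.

Answer: (1,0) (1,3) (4,0)

Derivation:
(0,0): no bracket -> illegal
(0,1): no bracket -> illegal
(0,2): no bracket -> illegal
(1,0): flips 2 -> legal
(1,2): no bracket -> illegal
(1,3): flips 2 -> legal
(1,4): no bracket -> illegal
(1,5): no bracket -> illegal
(2,0): no bracket -> illegal
(3,0): no bracket -> illegal
(3,5): no bracket -> illegal
(4,0): flips 2 -> legal
(4,4): no bracket -> illegal
(4,5): no bracket -> illegal
(5,0): no bracket -> illegal
(5,1): no bracket -> illegal
(5,2): no bracket -> illegal
(5,3): no bracket -> illegal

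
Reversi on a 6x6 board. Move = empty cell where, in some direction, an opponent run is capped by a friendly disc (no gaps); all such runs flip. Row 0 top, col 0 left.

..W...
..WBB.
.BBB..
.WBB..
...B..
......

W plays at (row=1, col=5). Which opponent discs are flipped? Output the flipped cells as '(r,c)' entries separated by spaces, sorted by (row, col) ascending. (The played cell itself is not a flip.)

Answer: (1,3) (1,4)

Derivation:
Dir NW: first cell '.' (not opp) -> no flip
Dir N: first cell '.' (not opp) -> no flip
Dir NE: edge -> no flip
Dir W: opp run (1,4) (1,3) capped by W -> flip
Dir E: edge -> no flip
Dir SW: first cell '.' (not opp) -> no flip
Dir S: first cell '.' (not opp) -> no flip
Dir SE: edge -> no flip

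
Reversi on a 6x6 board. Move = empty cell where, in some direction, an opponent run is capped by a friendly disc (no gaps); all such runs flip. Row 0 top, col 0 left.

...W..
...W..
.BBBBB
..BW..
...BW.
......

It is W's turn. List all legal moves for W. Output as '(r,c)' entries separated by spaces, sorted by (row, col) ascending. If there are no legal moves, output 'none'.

(1,0): no bracket -> illegal
(1,1): flips 1 -> legal
(1,2): no bracket -> illegal
(1,4): no bracket -> illegal
(1,5): flips 1 -> legal
(2,0): no bracket -> illegal
(3,0): no bracket -> illegal
(3,1): flips 2 -> legal
(3,4): no bracket -> illegal
(3,5): flips 1 -> legal
(4,1): no bracket -> illegal
(4,2): flips 1 -> legal
(5,2): no bracket -> illegal
(5,3): flips 1 -> legal
(5,4): no bracket -> illegal

Answer: (1,1) (1,5) (3,1) (3,5) (4,2) (5,3)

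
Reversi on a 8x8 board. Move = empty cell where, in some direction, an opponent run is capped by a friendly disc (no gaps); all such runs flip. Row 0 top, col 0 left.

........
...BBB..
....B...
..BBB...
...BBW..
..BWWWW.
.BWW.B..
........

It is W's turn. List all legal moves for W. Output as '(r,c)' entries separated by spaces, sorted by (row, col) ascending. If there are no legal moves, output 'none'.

Answer: (0,4) (2,1) (2,2) (2,3) (3,5) (4,1) (4,2) (5,1) (6,0) (7,4) (7,5) (7,6)

Derivation:
(0,2): no bracket -> illegal
(0,3): no bracket -> illegal
(0,4): flips 4 -> legal
(0,5): no bracket -> illegal
(0,6): no bracket -> illegal
(1,2): no bracket -> illegal
(1,6): no bracket -> illegal
(2,1): flips 2 -> legal
(2,2): flips 2 -> legal
(2,3): flips 3 -> legal
(2,5): no bracket -> illegal
(2,6): no bracket -> illegal
(3,1): no bracket -> illegal
(3,5): flips 1 -> legal
(4,1): flips 1 -> legal
(4,2): flips 3 -> legal
(5,0): no bracket -> illegal
(5,1): flips 1 -> legal
(6,0): flips 1 -> legal
(6,4): no bracket -> illegal
(6,6): no bracket -> illegal
(7,0): no bracket -> illegal
(7,1): no bracket -> illegal
(7,2): no bracket -> illegal
(7,4): flips 1 -> legal
(7,5): flips 1 -> legal
(7,6): flips 1 -> legal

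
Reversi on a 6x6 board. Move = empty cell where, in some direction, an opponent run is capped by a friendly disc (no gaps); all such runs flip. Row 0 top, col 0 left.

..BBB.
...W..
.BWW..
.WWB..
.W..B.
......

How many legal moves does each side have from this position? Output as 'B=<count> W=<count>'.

Answer: B=6 W=6

Derivation:
-- B to move --
(1,1): flips 1 -> legal
(1,2): no bracket -> illegal
(1,4): no bracket -> illegal
(2,0): no bracket -> illegal
(2,4): flips 3 -> legal
(3,0): flips 2 -> legal
(3,4): no bracket -> illegal
(4,0): flips 3 -> legal
(4,2): no bracket -> illegal
(4,3): flips 1 -> legal
(5,0): no bracket -> illegal
(5,1): flips 2 -> legal
(5,2): no bracket -> illegal
B mobility = 6
-- W to move --
(0,1): no bracket -> illegal
(0,5): no bracket -> illegal
(1,0): flips 1 -> legal
(1,1): flips 1 -> legal
(1,2): no bracket -> illegal
(1,4): no bracket -> illegal
(1,5): no bracket -> illegal
(2,0): flips 1 -> legal
(2,4): no bracket -> illegal
(3,0): no bracket -> illegal
(3,4): flips 1 -> legal
(3,5): no bracket -> illegal
(4,2): no bracket -> illegal
(4,3): flips 1 -> legal
(4,5): no bracket -> illegal
(5,3): no bracket -> illegal
(5,4): no bracket -> illegal
(5,5): flips 2 -> legal
W mobility = 6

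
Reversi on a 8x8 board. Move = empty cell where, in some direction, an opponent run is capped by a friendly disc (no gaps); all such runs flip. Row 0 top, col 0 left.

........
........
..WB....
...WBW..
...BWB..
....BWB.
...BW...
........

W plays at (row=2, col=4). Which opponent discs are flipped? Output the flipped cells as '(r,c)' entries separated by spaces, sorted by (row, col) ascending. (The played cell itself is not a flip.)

Dir NW: first cell '.' (not opp) -> no flip
Dir N: first cell '.' (not opp) -> no flip
Dir NE: first cell '.' (not opp) -> no flip
Dir W: opp run (2,3) capped by W -> flip
Dir E: first cell '.' (not opp) -> no flip
Dir SW: first cell 'W' (not opp) -> no flip
Dir S: opp run (3,4) capped by W -> flip
Dir SE: first cell 'W' (not opp) -> no flip

Answer: (2,3) (3,4)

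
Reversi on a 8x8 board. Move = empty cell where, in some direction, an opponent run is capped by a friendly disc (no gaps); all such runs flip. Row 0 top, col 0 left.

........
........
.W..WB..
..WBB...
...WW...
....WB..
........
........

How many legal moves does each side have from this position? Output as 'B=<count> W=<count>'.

Answer: B=7 W=8

Derivation:
-- B to move --
(1,0): no bracket -> illegal
(1,1): no bracket -> illegal
(1,2): no bracket -> illegal
(1,3): no bracket -> illegal
(1,4): flips 1 -> legal
(1,5): flips 1 -> legal
(2,0): no bracket -> illegal
(2,2): no bracket -> illegal
(2,3): flips 1 -> legal
(3,0): no bracket -> illegal
(3,1): flips 1 -> legal
(3,5): no bracket -> illegal
(4,1): no bracket -> illegal
(4,2): no bracket -> illegal
(4,5): no bracket -> illegal
(5,2): flips 1 -> legal
(5,3): flips 2 -> legal
(6,3): no bracket -> illegal
(6,4): flips 2 -> legal
(6,5): no bracket -> illegal
B mobility = 7
-- W to move --
(1,4): no bracket -> illegal
(1,5): no bracket -> illegal
(1,6): flips 2 -> legal
(2,2): flips 1 -> legal
(2,3): flips 1 -> legal
(2,6): flips 1 -> legal
(3,5): flips 2 -> legal
(3,6): no bracket -> illegal
(4,2): flips 1 -> legal
(4,5): no bracket -> illegal
(4,6): no bracket -> illegal
(5,6): flips 1 -> legal
(6,4): no bracket -> illegal
(6,5): no bracket -> illegal
(6,6): flips 1 -> legal
W mobility = 8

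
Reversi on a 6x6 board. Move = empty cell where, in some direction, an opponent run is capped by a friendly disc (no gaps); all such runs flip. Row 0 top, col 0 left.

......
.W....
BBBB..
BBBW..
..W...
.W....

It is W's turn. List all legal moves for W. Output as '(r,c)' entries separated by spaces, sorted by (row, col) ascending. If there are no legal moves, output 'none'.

(1,0): no bracket -> illegal
(1,2): flips 2 -> legal
(1,3): flips 1 -> legal
(1,4): no bracket -> illegal
(2,4): no bracket -> illegal
(3,4): no bracket -> illegal
(4,0): no bracket -> illegal
(4,1): flips 2 -> legal
(4,3): no bracket -> illegal

Answer: (1,2) (1,3) (4,1)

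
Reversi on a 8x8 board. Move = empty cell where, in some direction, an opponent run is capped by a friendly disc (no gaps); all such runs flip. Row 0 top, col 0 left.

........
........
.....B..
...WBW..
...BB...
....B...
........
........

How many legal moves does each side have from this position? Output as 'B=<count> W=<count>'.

Answer: B=6 W=3

Derivation:
-- B to move --
(2,2): flips 1 -> legal
(2,3): flips 1 -> legal
(2,4): no bracket -> illegal
(2,6): flips 1 -> legal
(3,2): flips 1 -> legal
(3,6): flips 1 -> legal
(4,2): no bracket -> illegal
(4,5): flips 1 -> legal
(4,6): no bracket -> illegal
B mobility = 6
-- W to move --
(1,4): no bracket -> illegal
(1,5): flips 1 -> legal
(1,6): no bracket -> illegal
(2,3): no bracket -> illegal
(2,4): no bracket -> illegal
(2,6): no bracket -> illegal
(3,2): no bracket -> illegal
(3,6): no bracket -> illegal
(4,2): no bracket -> illegal
(4,5): no bracket -> illegal
(5,2): no bracket -> illegal
(5,3): flips 2 -> legal
(5,5): flips 1 -> legal
(6,3): no bracket -> illegal
(6,4): no bracket -> illegal
(6,5): no bracket -> illegal
W mobility = 3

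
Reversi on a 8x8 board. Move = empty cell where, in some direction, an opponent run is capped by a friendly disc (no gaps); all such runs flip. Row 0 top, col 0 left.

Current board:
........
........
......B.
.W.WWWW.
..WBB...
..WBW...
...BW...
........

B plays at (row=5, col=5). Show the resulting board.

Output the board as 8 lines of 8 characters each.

Answer: ........
........
......B.
.W.WWWW.
..WBB...
..WBBB..
...BW...
........

Derivation:
Place B at (5,5); scan 8 dirs for brackets.
Dir NW: first cell 'B' (not opp) -> no flip
Dir N: first cell '.' (not opp) -> no flip
Dir NE: first cell '.' (not opp) -> no flip
Dir W: opp run (5,4) capped by B -> flip
Dir E: first cell '.' (not opp) -> no flip
Dir SW: opp run (6,4), next='.' -> no flip
Dir S: first cell '.' (not opp) -> no flip
Dir SE: first cell '.' (not opp) -> no flip
All flips: (5,4)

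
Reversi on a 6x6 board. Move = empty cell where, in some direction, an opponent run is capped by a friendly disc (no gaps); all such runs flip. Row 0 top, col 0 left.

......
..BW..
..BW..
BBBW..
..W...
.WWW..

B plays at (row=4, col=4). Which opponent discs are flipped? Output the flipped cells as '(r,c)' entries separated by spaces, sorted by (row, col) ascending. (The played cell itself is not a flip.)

Dir NW: opp run (3,3) capped by B -> flip
Dir N: first cell '.' (not opp) -> no flip
Dir NE: first cell '.' (not opp) -> no flip
Dir W: first cell '.' (not opp) -> no flip
Dir E: first cell '.' (not opp) -> no flip
Dir SW: opp run (5,3), next=edge -> no flip
Dir S: first cell '.' (not opp) -> no flip
Dir SE: first cell '.' (not opp) -> no flip

Answer: (3,3)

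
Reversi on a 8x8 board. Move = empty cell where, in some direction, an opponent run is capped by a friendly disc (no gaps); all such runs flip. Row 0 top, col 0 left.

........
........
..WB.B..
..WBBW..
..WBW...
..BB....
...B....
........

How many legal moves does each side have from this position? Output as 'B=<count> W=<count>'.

Answer: B=11 W=6

Derivation:
-- B to move --
(1,1): flips 1 -> legal
(1,2): flips 3 -> legal
(1,3): no bracket -> illegal
(2,1): flips 2 -> legal
(2,4): no bracket -> illegal
(2,6): flips 2 -> legal
(3,1): flips 2 -> legal
(3,6): flips 1 -> legal
(4,1): flips 2 -> legal
(4,5): flips 2 -> legal
(4,6): no bracket -> illegal
(5,1): flips 1 -> legal
(5,4): flips 1 -> legal
(5,5): flips 1 -> legal
B mobility = 11
-- W to move --
(1,2): no bracket -> illegal
(1,3): no bracket -> illegal
(1,4): flips 1 -> legal
(1,5): flips 1 -> legal
(1,6): no bracket -> illegal
(2,4): flips 3 -> legal
(2,6): no bracket -> illegal
(3,6): no bracket -> illegal
(4,1): no bracket -> illegal
(4,5): no bracket -> illegal
(5,1): no bracket -> illegal
(5,4): flips 1 -> legal
(6,1): no bracket -> illegal
(6,2): flips 2 -> legal
(6,4): flips 1 -> legal
(7,2): no bracket -> illegal
(7,3): no bracket -> illegal
(7,4): no bracket -> illegal
W mobility = 6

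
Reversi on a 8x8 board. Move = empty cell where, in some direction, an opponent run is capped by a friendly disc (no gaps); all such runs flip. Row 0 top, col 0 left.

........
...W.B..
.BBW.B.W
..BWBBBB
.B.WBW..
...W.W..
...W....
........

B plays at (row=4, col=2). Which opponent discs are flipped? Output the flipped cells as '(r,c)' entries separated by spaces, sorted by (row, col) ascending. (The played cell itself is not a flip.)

Dir NW: first cell '.' (not opp) -> no flip
Dir N: first cell 'B' (not opp) -> no flip
Dir NE: opp run (3,3), next='.' -> no flip
Dir W: first cell 'B' (not opp) -> no flip
Dir E: opp run (4,3) capped by B -> flip
Dir SW: first cell '.' (not opp) -> no flip
Dir S: first cell '.' (not opp) -> no flip
Dir SE: opp run (5,3), next='.' -> no flip

Answer: (4,3)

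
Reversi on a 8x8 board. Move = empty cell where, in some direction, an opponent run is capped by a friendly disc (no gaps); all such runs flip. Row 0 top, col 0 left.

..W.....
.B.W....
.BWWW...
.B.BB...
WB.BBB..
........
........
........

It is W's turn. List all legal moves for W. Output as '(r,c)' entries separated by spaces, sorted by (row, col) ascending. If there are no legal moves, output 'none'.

Answer: (0,0) (2,0) (4,2) (5,3) (5,4) (5,5) (5,6)

Derivation:
(0,0): flips 1 -> legal
(0,1): no bracket -> illegal
(1,0): no bracket -> illegal
(1,2): no bracket -> illegal
(2,0): flips 2 -> legal
(2,5): no bracket -> illegal
(3,0): no bracket -> illegal
(3,2): no bracket -> illegal
(3,5): no bracket -> illegal
(3,6): no bracket -> illegal
(4,2): flips 2 -> legal
(4,6): no bracket -> illegal
(5,0): no bracket -> illegal
(5,1): no bracket -> illegal
(5,2): no bracket -> illegal
(5,3): flips 2 -> legal
(5,4): flips 2 -> legal
(5,5): flips 2 -> legal
(5,6): flips 2 -> legal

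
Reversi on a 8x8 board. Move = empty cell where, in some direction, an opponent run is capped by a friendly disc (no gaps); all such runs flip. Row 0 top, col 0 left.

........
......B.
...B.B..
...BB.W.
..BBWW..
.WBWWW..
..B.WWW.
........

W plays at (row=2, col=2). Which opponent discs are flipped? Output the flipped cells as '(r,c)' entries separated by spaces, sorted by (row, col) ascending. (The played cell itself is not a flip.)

Answer: (3,3)

Derivation:
Dir NW: first cell '.' (not opp) -> no flip
Dir N: first cell '.' (not opp) -> no flip
Dir NE: first cell '.' (not opp) -> no flip
Dir W: first cell '.' (not opp) -> no flip
Dir E: opp run (2,3), next='.' -> no flip
Dir SW: first cell '.' (not opp) -> no flip
Dir S: first cell '.' (not opp) -> no flip
Dir SE: opp run (3,3) capped by W -> flip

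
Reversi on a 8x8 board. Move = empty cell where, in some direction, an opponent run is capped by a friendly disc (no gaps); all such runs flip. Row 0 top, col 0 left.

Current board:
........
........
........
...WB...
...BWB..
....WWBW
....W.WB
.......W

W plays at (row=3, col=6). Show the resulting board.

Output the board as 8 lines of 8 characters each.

Place W at (3,6); scan 8 dirs for brackets.
Dir NW: first cell '.' (not opp) -> no flip
Dir N: first cell '.' (not opp) -> no flip
Dir NE: first cell '.' (not opp) -> no flip
Dir W: first cell '.' (not opp) -> no flip
Dir E: first cell '.' (not opp) -> no flip
Dir SW: opp run (4,5) capped by W -> flip
Dir S: first cell '.' (not opp) -> no flip
Dir SE: first cell '.' (not opp) -> no flip
All flips: (4,5)

Answer: ........
........
........
...WB.W.
...BWW..
....WWBW
....W.WB
.......W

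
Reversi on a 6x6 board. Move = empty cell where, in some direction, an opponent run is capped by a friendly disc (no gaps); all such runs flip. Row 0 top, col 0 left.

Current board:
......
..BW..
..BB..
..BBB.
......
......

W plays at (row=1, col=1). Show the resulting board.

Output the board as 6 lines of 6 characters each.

Place W at (1,1); scan 8 dirs for brackets.
Dir NW: first cell '.' (not opp) -> no flip
Dir N: first cell '.' (not opp) -> no flip
Dir NE: first cell '.' (not opp) -> no flip
Dir W: first cell '.' (not opp) -> no flip
Dir E: opp run (1,2) capped by W -> flip
Dir SW: first cell '.' (not opp) -> no flip
Dir S: first cell '.' (not opp) -> no flip
Dir SE: opp run (2,2) (3,3), next='.' -> no flip
All flips: (1,2)

Answer: ......
.WWW..
..BB..
..BBB.
......
......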